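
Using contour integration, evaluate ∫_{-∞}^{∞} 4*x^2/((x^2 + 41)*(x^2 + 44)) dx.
Let f(z) = 4*z^2/((z^2 + 41)*(z^2 + 44)). The denominator has no real zeros and deg Q - deg P = 2 ≥ 2, so the integral of f over the upper semicircle |z| = R tends to 0 as R → ∞. Closing the contour in the upper half-plane,
  ∫_{-∞}^{∞} f(x) dx = 2πi · Σ Res(f, z_k)  over the poles with Im z_k > 0.

Zeros of the denominator: z^2 + 41 = 0 gives z = ±sqrt(41)*I; z^2 + 44 = 0 gives z = ±2*sqrt(11)*I.
Upper half-plane: z = 2*sqrt(11)*I, z = sqrt(41)*I (simple).

Each pole is a simple zero of Q(z) = z^4 + 85*z^2 + 1804, so Res(f, z₀) = P(z₀)/Q'(z₀) with P(z) = 4*z^2, Q'(z) = 4*z^3 + 170*z:
  Res(f, 2*sqrt(11)*I) = (-176)/(-12*sqrt(11)*I) = -4*sqrt(11)*I/3
  Res(f, sqrt(41)*I) = (-164)/(6*sqrt(41)*I) = 2*sqrt(41)*I/3

Sum of residues: 2*I*(-2*sqrt(11) + sqrt(41))/3
∫_{-∞}^{∞} f(x) dx = 2πi · (2*I*(-2*sqrt(11) + sqrt(41))/3) = 4*pi*(-sqrt(41) + 2*sqrt(11))/3

Final answer: 4*pi*(-sqrt(41) + 2*sqrt(11))/3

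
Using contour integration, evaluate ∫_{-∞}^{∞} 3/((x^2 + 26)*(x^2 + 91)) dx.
3*pi*(-2*sqrt(91) + 7*sqrt(26))/11830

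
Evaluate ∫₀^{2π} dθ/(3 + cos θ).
Let J = ∫₀^{2π} dθ/(3 + cos θ).
Put z = e^{iθ}: then cos θ = (z + 1/z)/2, dθ = dz/(iz), and z runs once counterclockwise around |z| = 1:
  J = ∮_{|z|=1} 1/(3 + (z + 1/z)/2) · dz/(iz) = (2/i) ∮_{|z|=1} dz/(z^2 + 6*z + 1).
The roots of z^2 + 6*z + 1 are z = (-3 ± sqrt(3^2 - 1^2)), with sqrt(8) = 2*sqrt(2); their product is 1, so only z₊ = -3 + 2*sqrt(2) lies inside the unit circle (z₋ = -3 - 2*sqrt(2) lies outside).
z₊ is a simple zero of q(z) = z^2 + 6*z + 1, so Res(1/q, z₊) = 1/q'(z₊) with q'(z) = 2*z + 6; and q'(z₊) = (z₊ - z₋) = 4*sqrt(2).
Therefore J = (2/i) · 2πi · 1/(4*sqrt(2)) = 2*pi/(2*sqrt(2)) = sqrt(2)*pi/2

Final answer: sqrt(2)*pi/2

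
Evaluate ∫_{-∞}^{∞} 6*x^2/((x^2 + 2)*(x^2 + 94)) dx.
Let f(z) = 6*z^2/((z^2 + 2)*(z^2 + 94)). The denominator has no real zeros and deg Q - deg P = 2 ≥ 2, so the integral of f over the upper semicircle |z| = R tends to 0 as R → ∞. Closing the contour in the upper half-plane,
  ∫_{-∞}^{∞} f(x) dx = 2πi · Σ Res(f, z_k)  over the poles with Im z_k > 0.

Zeros of the denominator: z^2 + 94 = 0 gives z = ±sqrt(94)*I; z^2 + 2 = 0 gives z = ±sqrt(2)*I.
Upper half-plane: z = sqrt(2)*I, z = sqrt(94)*I (simple).

Each pole is a simple zero of Q(z) = z^4 + 96*z^2 + 188, so Res(f, z₀) = P(z₀)/Q'(z₀) with P(z) = 6*z^2, Q'(z) = 4*z^3 + 192*z:
  Res(f, sqrt(2)*I) = (-12)/(184*sqrt(2)*I) = 3*sqrt(2)*I/92
  Res(f, sqrt(94)*I) = (-564)/(-184*sqrt(94)*I) = -3*sqrt(94)*I/92

Sum of residues: 3*I*(-sqrt(94) + sqrt(2))/92
∫_{-∞}^{∞} f(x) dx = 2πi · (3*I*(-sqrt(94) + sqrt(2))/92) = 3*pi*(-sqrt(2) + sqrt(94))/46

Final answer: 3*pi*(-sqrt(2) + sqrt(94))/46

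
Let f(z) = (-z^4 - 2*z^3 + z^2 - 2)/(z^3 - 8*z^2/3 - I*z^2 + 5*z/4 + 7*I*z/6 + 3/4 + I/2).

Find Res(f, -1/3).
Write f(z) = P(z)/Q(z) with P(z) = -z^4 - 2*z^3 + z^2 - 2 and Q(z) = z^3 - 8*z^2/3 - I*z^2 + 5*z/4 + 7*I*z/6 + 3/4 + I/2.
The denominator factors as Q(z) = (z - 3/2)*(z - 3/2 - I)*(z + 1/3), so z = -1/3 is a simple zero of Q and P is analytic there; z = -1/3 is therefore a simple pole and
  Res(f, z₀) = P(z₀)/Q'(z₀).

Q'(z) = 3*z^2 - 16*z/3 - 2*I*z + 5/4 + 7*I/6, so Q'(-1/3) = 121/36 + 11*I/6.
P(-1/3) = -148/81.

Res(f, -1/3) = (-148/81)/(121/36 + 11*I/6) = -592/1413 + 1184*I/5181

Final answer: -592/1413 + 1184*I/5181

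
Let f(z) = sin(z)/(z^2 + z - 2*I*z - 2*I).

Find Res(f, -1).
Write f(z) = P(z)/Q(z) with P(z) = sin(z) and Q(z) = z^2 + z - 2*I*z - 2*I.
The denominator factors as Q(z) = (z + 1)*(z - 2*I), so z = -1 is a simple zero of Q and P is analytic there; z = -1 is therefore a simple pole and
  Res(f, z₀) = P(z₀)/Q'(z₀).

Q'(z) = 2*z + 1 - 2*I, so Q'(-1) = -1 - 2*I.
P(-1) = -sin(1).

Res(f, -1) = (-sin(1))/(-1 - 2*I) = (1/5 - 2*I/5)*sin(1)

Final answer: (1/5 - 2*I/5)*sin(1)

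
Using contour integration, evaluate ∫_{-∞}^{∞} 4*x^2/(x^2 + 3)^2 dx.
Let f(z) = 4*z^2/(z^2 + 3)^2. The denominator has no real zeros and deg Q - deg P = 2 ≥ 2, so the integral of f over the upper semicircle |z| = R tends to 0 as R → ∞. Closing the contour in the upper half-plane,
  ∫_{-∞}^{∞} f(x) dx = 2πi · Σ Res(f, z_k)  over the poles with Im z_k > 0.

Zeros of the denominator: z^2 + 3 = 0 gives z = ±sqrt(3)*I.
Upper half-plane: z = sqrt(3)*I (a pole of order 2).

Write f(z) = g(z)/(z - sqrt(3)*I)^2 with g(z) = 4*z^2/(z + sqrt(3)*I)^2. For a double pole, Res(f, z₀) = g'(z₀):
  g'(z) = 8*sqrt(3)*I*z/(z + sqrt(3)*I)^3
  Res(f, sqrt(3)*I) = g'(sqrt(3)*I) = -sqrt(3)*I/3

∫_{-∞}^{∞} f(x) dx = 2πi · (-sqrt(3)*I/3) = 2*sqrt(3)*pi/3

Final answer: 2*sqrt(3)*pi/3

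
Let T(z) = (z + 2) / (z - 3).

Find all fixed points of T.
T(z) = z means z + 2 = z*(z - 3), i.e.
  z^2 - 4*z - 2 = 0.
Discriminant: (-4)^2 - 4*(1)*(-2) = 24, so the roots are real.
  z = (4 ± sqrt(24))/(2*(1))
Fixed points: {2 - sqrt(6), 2 + sqrt(6)}

Final answer: {2 - sqrt(6), 2 + sqrt(6)}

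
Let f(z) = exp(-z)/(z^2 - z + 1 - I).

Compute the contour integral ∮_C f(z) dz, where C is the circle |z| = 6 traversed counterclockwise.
pi*(-4/5 - 2*I/5)*exp(I) + pi*(4/5 + 2*I/5)*exp(-1 - I)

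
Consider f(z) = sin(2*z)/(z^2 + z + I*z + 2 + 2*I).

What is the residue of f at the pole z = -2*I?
Write f(z) = P(z)/Q(z) with P(z) = sin(2*z) and Q(z) = z^2 + z + I*z + 2 + 2*I.
The denominator factors as Q(z) = (z + 1 - I)*(z + 2*I), so z = -2*I is a simple zero of Q and P is analytic there; z = -2*I is therefore a simple pole and
  Res(f, z₀) = P(z₀)/Q'(z₀).

Q'(z) = 2*z + 1 + I, so Q'(-2*I) = 1 - 3*I.
P(-2*I) = -I*sinh(4).

Res(f, -2*I) = (-I*sinh(4))/(1 - 3*I) = (3/10 - I/10)*sinh(4)

Final answer: (3/10 - I/10)*sinh(4)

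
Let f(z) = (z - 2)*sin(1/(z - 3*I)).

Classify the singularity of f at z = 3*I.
Let u = z - 3*I. Then
  sin(1/u) = Σ_{k≥0} (-1)^k (1)^(2k+1)/((2k+1)!·u^(2k+1)) = 1/u - 1/(6*u^3) + 1/(120*u^5) + ...
which has infinitely many negative powers of u, so sin(1/(z - 3*I)) has an essential singularity at z = 3*I.
The extra factor z - 2 is a nonzero polynomial; if the product had at most a pole at z = 3*I, dividing by that polynomial would leave sin(1/(z - 3*I)) with at most a pole too — contradiction. (Equivalently, the product's Laurent series still has infinitely many negative powers.)
So the singularity is essential.

Final answer: essential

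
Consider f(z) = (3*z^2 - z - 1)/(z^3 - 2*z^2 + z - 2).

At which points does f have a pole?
The singularities of f are the zeros of the denominator. Factoring,
  z^3 - 2*z^2 + z - 2 = (z - 2)*(z + I)*(z - I)
so the candidates are z = 2, z = -I, z = I.

Check the numerator P(z) = 3*z^2 - z - 1 at each one:
  P(2) = 9 ≠ 0, so z = 2 is a (simple) pole.
  P(-I) = -4 + I ≠ 0, so z = -I is a (simple) pole.
  P(I) = -4 - I ≠ 0, so z = I is a (simple) pole.

Poles of f: {-I, I, 2}

Final answer: {-I, I, 2}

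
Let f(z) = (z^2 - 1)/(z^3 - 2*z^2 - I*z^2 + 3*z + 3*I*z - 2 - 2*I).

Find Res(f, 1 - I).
Write f(z) = P(z)/Q(z) with P(z) = z^2 - 1 and Q(z) = z^3 - 2*z^2 - I*z^2 + 3*z + 3*I*z - 2 - 2*I.
The denominator factors as Q(z) = (z - 2*I)*(z - 1 + I)*(z - 1), so z = 1 - I is a simple zero of Q and P is analytic there; z = 1 - I is therefore a simple pole and
  Res(f, z₀) = P(z₀)/Q'(z₀).

Q'(z) = 3*z^2 - 4*z - 2*I*z + 3 + 3*I, so Q'(1 - I) = -3 - I.
P(1 - I) = -1 - 2*I.

Res(f, 1 - I) = (-1 - 2*I)/(-3 - I) = 1/2 + I/2

Final answer: 1/2 + I/2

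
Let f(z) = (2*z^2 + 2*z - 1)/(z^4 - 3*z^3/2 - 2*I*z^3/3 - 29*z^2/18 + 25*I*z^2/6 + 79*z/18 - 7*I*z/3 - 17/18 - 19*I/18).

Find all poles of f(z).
The singularities of f are the zeros of the denominator. Factoring,
  z^4 - 3*z^3/2 - 2*I*z^3/3 - 29*z^2/18 + 25*I*z^2/6 + 79*z/18 - 7*I*z/3 - 17/18 - 19*I/18 = (z - 2 + I)*(z - I/3)*(z - 1 - I/3)*(z + 3/2 - I)
so the candidates are z = 2 - I, z = I/3, z = 1 + I/3, z = -3/2 + I.

Check the numerator P(z) = 2*z^2 + 2*z - 1 at each one:
  P(2 - I) = 9 - 10*I ≠ 0, so z = 2 - I is a (simple) pole.
  P(I/3) = -11/9 + 2*I/3 ≠ 0, so z = I/3 is a (simple) pole.
  P(1 + I/3) = 25/9 + 2*I ≠ 0, so z = 1 + I/3 is a (simple) pole.
  P(-3/2 + I) = -3/2 - 4*I ≠ 0, so z = -3/2 + I is a (simple) pole.

Poles of f: {-3/2 + I, I/3, 1 + I/3, 2 - I}

Final answer: {-3/2 + I, I/3, 1 + I/3, 2 - I}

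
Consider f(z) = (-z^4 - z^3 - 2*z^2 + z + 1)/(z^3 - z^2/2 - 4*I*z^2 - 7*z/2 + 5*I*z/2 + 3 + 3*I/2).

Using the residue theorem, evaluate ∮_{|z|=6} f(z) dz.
pi*(11 + 39*I/2)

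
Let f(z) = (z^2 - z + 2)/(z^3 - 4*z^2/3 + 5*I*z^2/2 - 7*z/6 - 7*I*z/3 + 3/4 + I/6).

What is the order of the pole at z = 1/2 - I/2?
2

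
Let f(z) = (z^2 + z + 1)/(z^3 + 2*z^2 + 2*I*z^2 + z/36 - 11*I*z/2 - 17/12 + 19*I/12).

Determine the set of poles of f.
The singularities of f are the zeros of the denominator. Factoring,
  z^3 + 2*z^2 + 2*I*z^2 + z/36 - 11*I*z/2 - 17/12 + 19*I/12 = (z - 1/2 - 2*I/3)*(z + 3 + 3*I)*(z - 1/2 - I/3)
so the candidates are z = 1/2 + 2*I/3, z = -3 - 3*I, z = 1/2 + I/3.

Check the numerator P(z) = z^2 + z + 1 at each one:
  P(1/2 + 2*I/3) = 47/36 + 4*I/3 ≠ 0, so z = 1/2 + 2*I/3 is a (simple) pole.
  P(-3 - 3*I) = -2 + 15*I ≠ 0, so z = -3 - 3*I is a (simple) pole.
  P(1/2 + I/3) = 59/36 + 2*I/3 ≠ 0, so z = 1/2 + I/3 is a (simple) pole.

Poles of f: {-3 - 3*I, 1/2 + I/3, 1/2 + 2*I/3}

Final answer: {-3 - 3*I, 1/2 + I/3, 1/2 + 2*I/3}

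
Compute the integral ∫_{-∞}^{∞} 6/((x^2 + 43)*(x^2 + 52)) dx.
Let f(z) = 6/((z^2 + 43)*(z^2 + 52)). The denominator has no real zeros and deg Q - deg P = 4 ≥ 2, so the integral of f over the upper semicircle |z| = R tends to 0 as R → ∞. Closing the contour in the upper half-plane,
  ∫_{-∞}^{∞} f(x) dx = 2πi · Σ Res(f, z_k)  over the poles with Im z_k > 0.

Zeros of the denominator: z^2 + 43 = 0 gives z = ±sqrt(43)*I; z^2 + 52 = 0 gives z = ±2*sqrt(13)*I.
Upper half-plane: z = 2*sqrt(13)*I, z = sqrt(43)*I (simple).

Each pole is a simple zero of Q(z) = z^4 + 95*z^2 + 2236, so Res(f, z₀) = P(z₀)/Q'(z₀) with P(z) = 6, Q'(z) = 4*z^3 + 190*z:
  Res(f, 2*sqrt(13)*I) = (6)/(-36*sqrt(13)*I) = sqrt(13)*I/78
  Res(f, sqrt(43)*I) = (6)/(18*sqrt(43)*I) = -sqrt(43)*I/129

Sum of residues: I*(-sqrt(43)/129 + sqrt(13)/78)
∫_{-∞}^{∞} f(x) dx = 2πi · (I*(-sqrt(43)/129 + sqrt(13)/78)) = pi*(-43*sqrt(13) + 26*sqrt(43))/1677

Final answer: pi*(-43*sqrt(13) + 26*sqrt(43))/1677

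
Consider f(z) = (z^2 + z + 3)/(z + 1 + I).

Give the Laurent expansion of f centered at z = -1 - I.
Put w = z - (-1 - I), i.e. z = w - 1 - I. The denominator is w, so it suffices to rewrite the numerator in powers of w.

P(z) = z^2 + z + 3
P(w - 1 - I) = 2 + I + (-1 - 2*I)*w + w^2

Dividing each term by w:
  f = (2 + I)/w - 1 - 2*I + w

Substituting back w = z + 1 + I:
  f(z) = (2 + I)/(z + 1 + I) - 1 - 2*I + (z + 1 + I)

The series is finite because the numerator is a polynomial; the negative powers form the principal part, and the coefficient of 1/(z + 1 + I) gives Res(f, -1 - I) = 2 + I.

Final answer: (2 + I)/(z + 1 + I) - 1 - 2*I + (z + 1 + I)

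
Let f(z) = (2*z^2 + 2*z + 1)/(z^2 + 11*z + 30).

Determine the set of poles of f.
{-6, -5}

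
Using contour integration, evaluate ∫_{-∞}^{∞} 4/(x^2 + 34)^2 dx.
sqrt(34)*pi/578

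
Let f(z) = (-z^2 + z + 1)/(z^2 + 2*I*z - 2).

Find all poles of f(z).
The singularities of f are the zeros of the denominator. Factoring,
  z^2 + 2*I*z - 2 = (z + 1 + I)*(z - 1 + I)
so the candidates are z = -1 - I, z = 1 - I.

Check the numerator P(z) = -z^2 + z + 1 at each one:
  P(-1 - I) = -3*I ≠ 0, so z = -1 - I is a (simple) pole.
  P(1 - I) = 2 + I ≠ 0, so z = 1 - I is a (simple) pole.

Poles of f: {-1 - I, 1 - I}

Final answer: {-1 - I, 1 - I}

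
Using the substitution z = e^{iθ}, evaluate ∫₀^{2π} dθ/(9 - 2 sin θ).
Call the integral J. The integrand is 2π-periodic and we integrate over a full period, so shifting θ does not change the value (θ → θ + π/2 turns sin θ into cos θ; θ → θ + π flips the sign of the trig term). Hence
  J = ∫₀^{2π} dθ/(9 + 2 cos θ).
Put z = e^{iθ}: then cos θ = (z + 1/z)/2, dθ = dz/(iz), and z runs once counterclockwise around |z| = 1:
  J = ∮_{|z|=1} 1/(9 + 2*(z + 1/z)/2) · dz/(iz) = (2/i) ∮_{|z|=1} dz/(2*z^2 + 18*z + 2).
The roots of 2*z^2 + 18*z + 2 are z = (-9 ± sqrt(9^2 - 2^2))/2, with sqrt(77) = sqrt(77); their product is 1, so only z₊ = -9/2 + sqrt(77)/2 lies inside the unit circle (z₋ = -9/2 - sqrt(77)/2 lies outside).
z₊ is a simple zero of q(z) = 2*z^2 + 18*z + 2, so Res(1/q, z₊) = 1/q'(z₊) with q'(z) = 4*z + 18; and q'(z₊) = 2*(z₊ - z₋) = 2*sqrt(77).
Therefore J = (2/i) · 2πi · 1/(2*sqrt(77)) = 2*pi/(sqrt(77)) = 2*sqrt(77)*pi/77

Final answer: 2*sqrt(77)*pi/77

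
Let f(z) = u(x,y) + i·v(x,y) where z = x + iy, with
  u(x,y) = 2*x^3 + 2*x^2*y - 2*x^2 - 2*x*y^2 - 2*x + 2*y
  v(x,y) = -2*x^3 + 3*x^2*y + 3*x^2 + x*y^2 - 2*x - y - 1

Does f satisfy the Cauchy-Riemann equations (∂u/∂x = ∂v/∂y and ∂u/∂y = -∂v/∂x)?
∂u/∂x = 6*x^2 + 4*x*y - 4*x - 2*y^2 - 2
∂v/∂y = 3*x^2 + 2*x*y - 1
∂u/∂y = 2*x^2 - 4*x*y + 2
∂v/∂x = -6*x^2 + 6*x*y + 6*x + y^2 - 2
∂u/∂x ≠ ∂v/∂y and ∂u/∂y ≠ -∂v/∂x; the Cauchy-Riemann equations are not satisfied, so f is not analytic.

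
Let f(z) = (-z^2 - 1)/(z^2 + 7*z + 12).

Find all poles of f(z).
{-4, -3}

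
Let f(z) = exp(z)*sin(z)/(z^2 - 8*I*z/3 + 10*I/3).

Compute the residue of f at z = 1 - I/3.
Write f(z) = P(z)/Q(z) with P(z) = exp(z)*sin(z) and Q(z) = z^2 - 8*I*z/3 + 10*I/3.
The denominator factors as Q(z) = (z + 1 - 3*I)*(z - 1 + I/3), so z = 1 - I/3 is a simple zero of Q and P is analytic there; z = 1 - I/3 is therefore a simple pole and
  Res(f, z₀) = P(z₀)/Q'(z₀).

Q'(z) = 2*z - 8*I/3, so Q'(1 - I/3) = 2 - 10*I/3.
P(1 - I/3) = exp(1 - I/3)*sin(1 - I/3).

Res(f, 1 - I/3) = (exp(1 - I/3)*sin(1 - I/3))/(2 - 10*I/3) = (9/68 + 15*I/68)*exp(1 - I/3)*sin(1 - I/3)

Final answer: (9/68 + 15*I/68)*exp(1 - I/3)*sin(1 - I/3)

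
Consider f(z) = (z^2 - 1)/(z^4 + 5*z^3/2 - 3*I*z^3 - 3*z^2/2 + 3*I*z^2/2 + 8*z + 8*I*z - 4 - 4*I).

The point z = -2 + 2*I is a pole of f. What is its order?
2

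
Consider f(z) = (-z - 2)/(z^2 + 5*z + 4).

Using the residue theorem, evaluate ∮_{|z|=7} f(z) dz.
By the residue theorem, ∮_C f(z) dz = 2πi · (sum of the residues of f at the poles inside |z| = 7).

The denominator factors as (z + 1)*(z + 4), so the singularities of f are simple poles at z = -1, z = -4.
  |-1|² = 1 < 49 = 7², so this pole is inside the contour.
  |-4|² = 16 < 49 = 7², so this pole is inside the contour.

With P(z) = -z - 2 and Q(z) = z^2 + 5*z + 4, each pole is simple, so Res(f, z₀) = P(z₀)/Q'(z₀) with Q'(z) = 2*z + 5.
  Res(f, -1) = P(-1)/Q'(-1) = (-1)/(3) = -1/3
  Res(f, -4) = P(-4)/Q'(-4) = (2)/(-3) = -2/3

Sum of residues inside C: -1
∮_C f(z) dz = 2πi · (-1) = -2*I*pi

Final answer: -2*I*pi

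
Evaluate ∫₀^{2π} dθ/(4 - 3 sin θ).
Call the integral J. The integrand is 2π-periodic and we integrate over a full period, so shifting θ does not change the value (θ → θ + π/2 turns sin θ into cos θ; θ → θ + π flips the sign of the trig term). Hence
  J = ∫₀^{2π} dθ/(4 + 3 cos θ).
Put z = e^{iθ}: then cos θ = (z + 1/z)/2, dθ = dz/(iz), and z runs once counterclockwise around |z| = 1:
  J = ∮_{|z|=1} 1/(4 + 3*(z + 1/z)/2) · dz/(iz) = (2/i) ∮_{|z|=1} dz/(3*z^2 + 8*z + 3).
The roots of 3*z^2 + 8*z + 3 are z = (-4 ± sqrt(4^2 - 3^2))/3, with sqrt(7) = sqrt(7); their product is 1, so only z₊ = -4/3 + sqrt(7)/3 lies inside the unit circle (z₋ = -4/3 - sqrt(7)/3 lies outside).
z₊ is a simple zero of q(z) = 3*z^2 + 8*z + 3, so Res(1/q, z₊) = 1/q'(z₊) with q'(z) = 6*z + 8; and q'(z₊) = 3*(z₊ - z₋) = 2*sqrt(7).
Therefore J = (2/i) · 2πi · 1/(2*sqrt(7)) = 2*pi/(sqrt(7)) = 2*sqrt(7)*pi/7

Final answer: 2*sqrt(7)*pi/7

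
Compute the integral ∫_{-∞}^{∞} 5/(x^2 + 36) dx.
Let f(z) = 5/(z^2 + 36). The denominator has no real zeros and deg Q - deg P = 2 ≥ 2, so the integral of f over the upper semicircle |z| = R tends to 0 as R → ∞. Closing the contour in the upper half-plane,
  ∫_{-∞}^{∞} f(x) dx = 2πi · Σ Res(f, z_k)  over the poles with Im z_k > 0.

Zeros of the denominator: z^2 + 36 = 0 gives z = ±6*I.
Upper half-plane: z = 6*I (simple).

Each pole is a simple zero of Q(z) = z^2 + 36, so Res(f, z₀) = P(z₀)/Q'(z₀) with P(z) = 5, Q'(z) = 2*z:
  Res(f, 6*I) = (5)/(12*I) = -5*I/12

∫_{-∞}^{∞} f(x) dx = 2πi · (-5*I/12) = 5*pi/6

Final answer: 5*pi/6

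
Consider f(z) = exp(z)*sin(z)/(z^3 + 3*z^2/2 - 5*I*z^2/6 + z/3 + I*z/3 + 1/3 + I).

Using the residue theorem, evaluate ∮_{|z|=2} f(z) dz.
pi*(-81/53 - 45*I/53)*exp(-1 + I/3)*sin(1 - I/3) + pi*(-28/53 + 8*I/53)*exp(1/2 - I/2)*sin(1/2 - I/2) + pi*(1 + I)*exp(-1 + I)*sin(1 - I)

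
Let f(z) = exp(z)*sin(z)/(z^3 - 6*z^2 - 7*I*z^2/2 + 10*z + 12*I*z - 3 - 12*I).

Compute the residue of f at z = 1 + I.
(5/26 + I/26)*exp(1 + I)*sin(1 + I)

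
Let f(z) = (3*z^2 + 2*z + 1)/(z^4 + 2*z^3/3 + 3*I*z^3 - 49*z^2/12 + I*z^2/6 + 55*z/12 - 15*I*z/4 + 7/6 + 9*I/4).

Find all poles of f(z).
The singularities of f are the zeros of the denominator. Factoring,
  z^4 + 2*z^3/3 + 3*I*z^3 - 49*z^2/12 + I*z^2/6 + 55*z/12 - 15*I*z/4 + 7/6 + 9*I/4 = (z - 1 - I/2)*(z + 2 + I)*(z + I/2)*(z - 1/3 + 2*I)
so the candidates are z = 1 + I/2, z = -2 - I, z = -I/2, z = 1/3 - 2*I.

Check the numerator P(z) = 3*z^2 + 2*z + 1 at each one:
  P(1 + I/2) = 21/4 + 4*I ≠ 0, so z = 1 + I/2 is a (simple) pole.
  P(-2 - I) = 6 + 10*I ≠ 0, so z = -2 - I is a (simple) pole.
  P(-I/2) = 1/4 - I ≠ 0, so z = -I/2 is a (simple) pole.
  P(1/3 - 2*I) = -10 - 8*I ≠ 0, so z = 1/3 - 2*I is a (simple) pole.

Poles of f: {-2 - I, -I/2, 1/3 - 2*I, 1 + I/2}

Final answer: {-2 - I, -I/2, 1/3 - 2*I, 1 + I/2}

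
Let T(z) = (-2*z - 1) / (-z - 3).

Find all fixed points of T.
T(z) = z means -2*z - 1 = z*(-z - 3), i.e.
  -z^2 - z + 1 = 0.
Discriminant: (-1)^2 - 4*(-1)*(1) = 5, so the roots are real.
  z = (1 ± sqrt(5))/(2*(-1))
Fixed points: {-sqrt(5)/2 - 1/2, -1/2 + sqrt(5)/2}

Final answer: {-sqrt(5)/2 - 1/2, -1/2 + sqrt(5)/2}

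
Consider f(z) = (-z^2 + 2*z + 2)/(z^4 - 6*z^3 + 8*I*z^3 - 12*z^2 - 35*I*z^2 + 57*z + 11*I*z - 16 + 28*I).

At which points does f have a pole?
{-I, 1 - 3*I, 2 - 2*I, 3 - 2*I}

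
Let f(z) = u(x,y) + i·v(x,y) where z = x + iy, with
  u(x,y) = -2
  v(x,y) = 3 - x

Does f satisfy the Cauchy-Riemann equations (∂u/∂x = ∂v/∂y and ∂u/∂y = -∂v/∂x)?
∂u/∂x = 0
∂v/∂y = 0
∂u/∂y = 0
∂v/∂x = -1
∂u/∂y ≠ -∂v/∂x; the Cauchy-Riemann equations are not satisfied, so f is not analytic.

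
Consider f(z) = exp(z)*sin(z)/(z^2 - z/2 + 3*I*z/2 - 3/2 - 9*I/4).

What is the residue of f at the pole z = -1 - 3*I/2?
(5/17 - 3*I/17)*exp(-1 - 3*I/2)*sin(1 + 3*I/2)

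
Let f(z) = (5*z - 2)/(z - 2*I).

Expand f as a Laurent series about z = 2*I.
Put w = z - (2*I), i.e. z = w + 2*I. The denominator is w, so it suffices to rewrite the numerator in powers of w.

P(z) = 5*z - 2
P(w + 2*I) = -2 + 10*I + 5*w

Dividing each term by w:
  f = (-2 + 10*I)/w + 5

Substituting back w = z - 2*I:
  f(z) = (-2 + 10*I)/(z - 2*I) + 5

The series is finite because the numerator is a polynomial; the negative powers form the principal part, and the coefficient of 1/(z - 2*I) gives Res(f, 2*I) = -2 + 10*I.

Final answer: (-2 + 10*I)/(z - 2*I) + 5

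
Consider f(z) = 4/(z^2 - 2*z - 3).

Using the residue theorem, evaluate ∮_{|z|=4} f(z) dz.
By the residue theorem, ∮_C f(z) dz = 2πi · (sum of the residues of f at the poles inside |z| = 4).

The denominator factors as (z - 3)*(z + 1), so the singularities of f are simple poles at z = 3, z = -1.
  |3|² = 9 < 16 = 4², so this pole is inside the contour.
  |-1|² = 1 < 16 = 4², so this pole is inside the contour.

With P(z) = 4 and Q(z) = z^2 - 2*z - 3, each pole is simple, so Res(f, z₀) = P(z₀)/Q'(z₀) with Q'(z) = 2*z - 2.
  Res(f, 3) = P(3)/Q'(3) = (4)/(4) = 1
  Res(f, -1) = P(-1)/Q'(-1) = (4)/(-4) = -1

Sum of residues inside C: 0
∮_C f(z) dz = 2πi · (0) = 0

Final answer: 0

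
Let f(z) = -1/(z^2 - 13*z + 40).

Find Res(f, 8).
Write f(z) = P(z)/Q(z) with P(z) = -1 and Q(z) = z^2 - 13*z + 40.
The denominator factors as Q(z) = (z - 5)*(z - 8), so z = 8 is a simple zero of Q and P is analytic there; z = 8 is therefore a simple pole and
  Res(f, z₀) = P(z₀)/Q'(z₀).

Q'(z) = 2*z - 13, so Q'(8) = 3.
P(8) = -1.

Res(f, 8) = (-1)/(3) = -1/3

Final answer: -1/3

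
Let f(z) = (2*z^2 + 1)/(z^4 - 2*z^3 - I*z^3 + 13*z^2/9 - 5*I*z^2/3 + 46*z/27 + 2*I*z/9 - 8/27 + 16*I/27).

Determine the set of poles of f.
{-2/3, 1/3 - 2*I/3, 1/3 - I/3, 2 + 2*I}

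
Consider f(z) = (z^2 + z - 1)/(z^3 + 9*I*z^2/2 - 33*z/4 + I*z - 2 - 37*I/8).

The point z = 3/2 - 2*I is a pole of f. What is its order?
1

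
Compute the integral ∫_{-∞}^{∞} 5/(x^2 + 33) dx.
5*sqrt(33)*pi/33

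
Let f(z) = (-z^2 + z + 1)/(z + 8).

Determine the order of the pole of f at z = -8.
Factor the denominator:
  z + 8 = (z + 8)

The numerator P(z) = -z^2 + z + 1 has P(-8) = -71 ≠ 0, so no factor of (z + 8) cancels.
Near z = -8 we can therefore write f(z) = g(z)/(z + 8) with g analytic at -8 and g(-8) ≠ 0 (g is just the numerator).

Hence z = -8 is a pole of order 1.

Final answer: 1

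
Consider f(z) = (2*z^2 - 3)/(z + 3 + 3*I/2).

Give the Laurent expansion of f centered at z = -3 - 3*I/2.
Put w = z - (-3 - 3*I/2), i.e. z = w - 3 - 3*I/2. The denominator is w, so it suffices to rewrite the numerator in powers of w.

P(z) = 2*z^2 - 3
P(w - 3 - 3*I/2) = 21/2 + 18*I + (-12 - 6*I)*w + 2*w^2

Dividing each term by w:
  f = (21/2 + 18*I)/w - 12 - 6*I + 2*w

Substituting back w = z + 3 + 3*I/2:
  f(z) = (21/2 + 18*I)/(z + 3 + 3*I/2) - 12 - 6*I + 2*(z + 3 + 3*I/2)

The series is finite because the numerator is a polynomial; the negative powers form the principal part, and the coefficient of 1/(z + 3 + 3*I/2) gives Res(f, -3 - 3*I/2) = 21/2 + 18*I.

Final answer: (21/2 + 18*I)/(z + 3 + 3*I/2) - 12 - 6*I + 2*(z + 3 + 3*I/2)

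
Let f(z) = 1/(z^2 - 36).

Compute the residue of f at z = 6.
Write f(z) = P(z)/Q(z) with P(z) = 1 and Q(z) = z^2 - 36.
The denominator factors as Q(z) = (z - 6)*(z + 6), so z = 6 is a simple zero of Q and P is analytic there; z = 6 is therefore a simple pole and
  Res(f, z₀) = P(z₀)/Q'(z₀).

Q'(z) = 2*z, so Q'(6) = 12.
P(6) = 1.

Res(f, 6) = (1)/(12) = 1/12

Final answer: 1/12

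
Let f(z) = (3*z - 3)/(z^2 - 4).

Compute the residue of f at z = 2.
Write f(z) = P(z)/Q(z) with P(z) = 3*z - 3 and Q(z) = z^2 - 4.
The denominator factors as Q(z) = (z + 2)*(z - 2), so z = 2 is a simple zero of Q and P is analytic there; z = 2 is therefore a simple pole and
  Res(f, z₀) = P(z₀)/Q'(z₀).

Q'(z) = 2*z, so Q'(2) = 4.
P(2) = 3.

Res(f, 2) = (3)/(4) = 3/4

Final answer: 3/4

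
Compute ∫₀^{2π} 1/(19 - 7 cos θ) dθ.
sqrt(78)*pi/78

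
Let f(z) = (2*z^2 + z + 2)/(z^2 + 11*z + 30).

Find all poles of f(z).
The singularities of f are the zeros of the denominator. Factoring,
  z^2 + 11*z + 30 = (z + 5)*(z + 6)
so the candidates are z = -5, z = -6.

Check the numerator P(z) = 2*z^2 + z + 2 at each one:
  P(-5) = 47 ≠ 0, so z = -5 is a (simple) pole.
  P(-6) = 68 ≠ 0, so z = -6 is a (simple) pole.

Poles of f: {-6, -5}

Final answer: {-6, -5}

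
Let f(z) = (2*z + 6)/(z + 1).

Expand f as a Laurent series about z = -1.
Put w = z - (-1), i.e. z = w - 1. The denominator is w, so it suffices to rewrite the numerator in powers of w.

P(z) = 2*z + 6
P(w - 1) = 4 + 2*w

Dividing each term by w:
  f = 4/w + 2

Substituting back w = z + 1:
  f(z) = 4/(z + 1) + 2

The series is finite because the numerator is a polynomial; the negative powers form the principal part, and the coefficient of 1/(z + 1) gives Res(f, -1) = 4.

Final answer: 4/(z + 1) + 2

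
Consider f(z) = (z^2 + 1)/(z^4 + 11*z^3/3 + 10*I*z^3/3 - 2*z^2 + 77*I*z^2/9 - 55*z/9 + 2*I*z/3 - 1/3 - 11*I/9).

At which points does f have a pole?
The singularities of f are the zeros of the denominator. Factoring,
  z^4 + 11*z^3/3 + 10*I*z^3/3 - 2*z^2 + 77*I*z^2/9 - 55*z/9 + 2*I*z/3 - 1/3 - 11*I/9 = (z + I/3)*(z + I)*(z + 2/3 + I)*(z + 3 + I)
so the candidates are z = -I/3, z = -I, z = -2/3 - I, z = -3 - I.

Check the numerator P(z) = z^2 + 1 at each one:
  P(-I/3) = 8/9 ≠ 0, so z = -I/3 is a (simple) pole.
  P(-I) = 0, so the factor (z + I) cancels and z = -I is only a removable singularity, not a pole.
  P(-2/3 - I) = 4/9 + 4*I/3 ≠ 0, so z = -2/3 - I is a (simple) pole.
  P(-3 - I) = 9 + 6*I ≠ 0, so z = -3 - I is a (simple) pole.

Poles of f: {-3 - I, -2/3 - I, -I/3}

Final answer: {-3 - I, -2/3 - I, -I/3}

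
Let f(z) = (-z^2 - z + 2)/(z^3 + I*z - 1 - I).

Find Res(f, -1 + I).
Write f(z) = P(z)/Q(z) with P(z) = -z^2 - z + 2 and Q(z) = z^3 + I*z - 1 - I.
The denominator factors as Q(z) = (z + I)*(z - 1)*(z + 1 - I), so z = -1 + I is a simple zero of Q and P is analytic there; z = -1 + I is therefore a simple pole and
  Res(f, z₀) = P(z₀)/Q'(z₀).

Q'(z) = 3*z^2 + I, so Q'(-1 + I) = -5*I.
P(-1 + I) = 3 + I.

Res(f, -1 + I) = (3 + I)/(-5*I) = -1/5 + 3*I/5

Final answer: -1/5 + 3*I/5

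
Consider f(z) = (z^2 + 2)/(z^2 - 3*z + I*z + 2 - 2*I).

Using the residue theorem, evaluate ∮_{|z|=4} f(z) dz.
By the residue theorem, ∮_C f(z) dz = 2πi · (sum of the residues of f at the poles inside |z| = 4).

The denominator factors as (z - 1 + I)*(z - 2), so the singularities of f are simple poles at z = 1 - I, z = 2.
  |1 - I|² = 2 < 16 = 4², so this pole is inside the contour.
  |2|² = 4 < 16 = 4², so this pole is inside the contour.

With P(z) = z^2 + 2 and Q(z) = z^2 - 3*z + I*z + 2 - 2*I, each pole is simple, so Res(f, z₀) = P(z₀)/Q'(z₀) with Q'(z) = 2*z - 3 + I.
  Res(f, 1 - I) = P(1 - I)/Q'(1 - I) = (2 - 2*I)/(-1 - I) = 2*I
  Res(f, 2) = P(2)/Q'(2) = (6)/(1 + I) = 3 - 3*I

Sum of residues inside C: 3 - I
∮_C f(z) dz = 2πi · (3 - I) = pi*(2 + 6*I)

Final answer: pi*(2 + 6*I)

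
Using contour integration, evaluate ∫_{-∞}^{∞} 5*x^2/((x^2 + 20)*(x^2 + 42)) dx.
5*pi*(-2*sqrt(5) + sqrt(42))/22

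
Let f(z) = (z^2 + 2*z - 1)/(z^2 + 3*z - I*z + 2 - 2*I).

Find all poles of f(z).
{-2, -1 + I}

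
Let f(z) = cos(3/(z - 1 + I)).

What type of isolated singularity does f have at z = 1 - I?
Let u = z - 1 + I. Then
  cos(3/u) = Σ_{k≥0} (-1)^k (3)^(2k)/((2k)!·u^(2k)) = 1 - 9/(2*u^2) + 27/(8*u^4) + ...
which has infinitely many negative powers of u, so cos(3/(z - 1 + I)) has an essential singularity at z = 1 - I.
So the singularity is essential.

Final answer: essential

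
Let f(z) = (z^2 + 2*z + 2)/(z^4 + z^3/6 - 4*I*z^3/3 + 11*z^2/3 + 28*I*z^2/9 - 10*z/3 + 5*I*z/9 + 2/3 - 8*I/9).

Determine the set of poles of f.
The singularities of f are the zeros of the denominator. Factoring,
  z^4 + z^3/6 - 4*I*z^3/3 + 11*z^2/3 + 28*I*z^2/9 - 10*z/3 + 5*I*z/9 + 2/3 - 8*I/9 = (z - 1/2)*(z - 1/3 + I)*(z + 2*I/3)*(z + 1 - 3*I)
so the candidates are z = 1/2, z = 1/3 - I, z = -2*I/3, z = -1 + 3*I.

Check the numerator P(z) = z^2 + 2*z + 2 at each one:
  P(1/2) = 13/4 ≠ 0, so z = 1/2 is a (simple) pole.
  P(1/3 - I) = 16/9 - 8*I/3 ≠ 0, so z = 1/3 - I is a (simple) pole.
  P(-2*I/3) = 14/9 - 4*I/3 ≠ 0, so z = -2*I/3 is a (simple) pole.
  P(-1 + 3*I) = -8 ≠ 0, so z = -1 + 3*I is a (simple) pole.

Poles of f: {-1 + 3*I, -2*I/3, 1/3 - I, 1/2}

Final answer: {-1 + 3*I, -2*I/3, 1/3 - I, 1/2}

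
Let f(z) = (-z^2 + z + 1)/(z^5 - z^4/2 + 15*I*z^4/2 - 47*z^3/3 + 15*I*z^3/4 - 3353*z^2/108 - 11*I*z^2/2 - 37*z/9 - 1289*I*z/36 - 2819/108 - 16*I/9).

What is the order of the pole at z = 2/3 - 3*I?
3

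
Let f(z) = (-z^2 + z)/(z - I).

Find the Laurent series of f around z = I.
Put w = z - (I), i.e. z = w + I. The denominator is w, so it suffices to rewrite the numerator in powers of w.

P(z) = -z^2 + z
P(w + I) = 1 + I + (1 - 2*I)*w - w^2

Dividing each term by w:
  f = (1 + I)/w + 1 - 2*I - w

Substituting back w = z - I:
  f(z) = (1 + I)/(z - I) + 1 - 2*I - (z - I)

The series is finite because the numerator is a polynomial; the negative powers form the principal part, and the coefficient of 1/(z - I) gives Res(f, I) = 1 + I.

Final answer: (1 + I)/(z - I) + 1 - 2*I - (z - I)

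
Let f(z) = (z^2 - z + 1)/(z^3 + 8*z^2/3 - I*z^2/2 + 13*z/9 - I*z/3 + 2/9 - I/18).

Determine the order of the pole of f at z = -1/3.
Factor the denominator:
  z^3 + 8*z^2/3 - I*z^2/2 + 13*z/9 - I*z/3 + 2/9 - I/18 = (z + 1/3)^2*(z + 2 - I/2)

The numerator P(z) = z^2 - z + 1 has P(-1/3) = 13/9 ≠ 0, so no factor of (z + 1/3) cancels.
Near z = -1/3 we can therefore write f(z) = g(z)/(z + 1/3)^2 with g analytic at -1/3 and g(-1/3) ≠ 0 (g is the numerator divided by the remaining denominator factors).

Hence z = -1/3 is a pole of order 2.

Final answer: 2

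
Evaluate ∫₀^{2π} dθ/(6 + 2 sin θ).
sqrt(2)*pi/4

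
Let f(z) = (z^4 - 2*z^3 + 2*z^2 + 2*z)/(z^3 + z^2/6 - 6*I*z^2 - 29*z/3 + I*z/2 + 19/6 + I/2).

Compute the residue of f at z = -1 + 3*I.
Write f(z) = P(z)/Q(z) with P(z) = z^4 - 2*z^3 + 2*z^2 + 2*z and Q(z) = z^3 + z^2/6 - 6*I*z^2 - 29*z/3 + I*z/2 + 19/6 + I/2.
The denominator factors as Q(z) = (z - 1/2 - 3*I)*(z + 1 - 3*I)*(z - 1/3), so z = -1 + 3*I is a simple zero of Q and P is analytic there; z = -1 + 3*I is therefore a simple pole and
  Res(f, z₀) = P(z₀)/Q'(z₀).

Q'(z) = 3*z^2 + z/3 - 12*I*z - 29/3 + I/2, so Q'(-1 + 3*I) = 2 - 9*I/2.
P(-1 + 3*I) = -42 + 126*I.

Res(f, -1 + 3*I) = (-42 + 126*I)/(2 - 9*I/2) = -2604/97 + 252*I/97

Final answer: -2604/97 + 252*I/97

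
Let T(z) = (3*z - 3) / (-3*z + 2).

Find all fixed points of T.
{-sqrt(37)/6 - 1/6, -1/6 + sqrt(37)/6}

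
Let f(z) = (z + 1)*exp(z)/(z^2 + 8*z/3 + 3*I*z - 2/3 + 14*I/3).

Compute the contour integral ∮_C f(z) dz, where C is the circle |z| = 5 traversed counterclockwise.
By the residue theorem, ∮_C f(z) dz = 2πi · (sum of the residues of f at the poles inside |z| = 5).

The denominator factors as (z + 2 + I)*(z + 2/3 + 2*I), so the singularities of f are simple poles at z = -2 - I, z = -2/3 - 2*I.
  |-2 - I|² = 5 < 25 = 5², so this pole is inside the contour.
  |-2/3 - 2*I|² = 40/9 < 25 = 5², so this pole is inside the contour.

With P(z) = (z + 1)*exp(z) and Q(z) = z^2 + 8*z/3 + 3*I*z - 2/3 + 14*I/3, each pole is simple, so Res(f, z₀) = P(z₀)/Q'(z₀) with Q'(z) = 2*z + 8/3 + 3*I.
  Res(f, -2 - I) = P(-2 - I)/Q'(-2 - I) = ((-1 - I)*exp(-2 - I))/(-4/3 + I) = (3/25 + 21*I/25)*exp(-2 - I)
  Res(f, -2/3 - 2*I) = P(-2/3 - 2*I)/Q'(-2/3 - 2*I) = ((1/3 - 2*I)*exp(-2/3 - 2*I))/(4/3 - I) = (22/25 - 21*I/25)*exp(-2/3 - 2*I)

Sum of residues inside C: (22/25 - 21*I/25)*exp(-2/3 - 2*I) + (3/25 + 21*I/25)*exp(-2 - I)
∮_C f(z) dz = 2πi · ((22/25 - 21*I/25)*exp(-2/3 - 2*I) + (3/25 + 21*I/25)*exp(-2 - I)) = pi*(42/25 + 44*I/25)*exp(-2/3 - 2*I) + pi*(-42/25 + 6*I/25)*exp(-2 - I)

Final answer: pi*(42/25 + 44*I/25)*exp(-2/3 - 2*I) + pi*(-42/25 + 6*I/25)*exp(-2 - I)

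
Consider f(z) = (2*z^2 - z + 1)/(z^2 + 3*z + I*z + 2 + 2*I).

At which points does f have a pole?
{-2, -1 - I}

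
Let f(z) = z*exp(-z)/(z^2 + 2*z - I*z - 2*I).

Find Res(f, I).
(1/5 + 2*I/5)*exp(-I)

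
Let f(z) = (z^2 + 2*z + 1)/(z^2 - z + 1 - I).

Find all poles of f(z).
The singularities of f are the zeros of the denominator. Factoring,
  z^2 - z + 1 - I = (z + I)*(z - 1 - I)
so the candidates are z = -I, z = 1 + I.

Check the numerator P(z) = z^2 + 2*z + 1 at each one:
  P(-I) = -2*I ≠ 0, so z = -I is a (simple) pole.
  P(1 + I) = 3 + 4*I ≠ 0, so z = 1 + I is a (simple) pole.

Poles of f: {-I, 1 + I}

Final answer: {-I, 1 + I}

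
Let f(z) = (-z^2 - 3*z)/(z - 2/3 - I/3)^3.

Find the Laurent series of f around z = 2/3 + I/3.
Put w = z - (2/3 + I/3), i.e. z = w + 2/3 + I/3. The denominator is w^3, so it suffices to rewrite the numerator in powers of w.

P(z) = -z^2 - 3*z
P(w + 2/3 + I/3) = -7/3 - 13*I/9 + (-13/3 - 2*I/3)*w - w^2

Dividing each term by w^3:
  f = (-7/3 - 13*I/9)/w^3 + (-13/3 - 2*I/3)/w^2 - 1/w

Substituting back w = z - 2/3 - I/3:
  f(z) = (-7/3 - 13*I/9)/(z - 2/3 - I/3)^3 + (-13/3 - 2*I/3)/(z - 2/3 - I/3)^2 - 1/(z - 2/3 - I/3)

The series is finite because the numerator is a polynomial; the negative powers form the principal part, and the coefficient of 1/(z - 2/3 - I/3) gives Res(f, 2/3 + I/3) = -1.

Final answer: (-7/3 - 13*I/9)/(z - 2/3 - I/3)^3 + (-13/3 - 2*I/3)/(z - 2/3 - I/3)^2 - 1/(z - 2/3 - I/3)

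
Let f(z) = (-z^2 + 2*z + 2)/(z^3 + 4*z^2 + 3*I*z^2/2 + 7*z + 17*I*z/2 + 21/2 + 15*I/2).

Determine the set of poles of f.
{-3 + I/2, -1 + I, -3*I}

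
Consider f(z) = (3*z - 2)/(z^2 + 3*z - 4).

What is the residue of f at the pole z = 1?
Write f(z) = P(z)/Q(z) with P(z) = 3*z - 2 and Q(z) = z^2 + 3*z - 4.
The denominator factors as Q(z) = (z - 1)*(z + 4), so z = 1 is a simple zero of Q and P is analytic there; z = 1 is therefore a simple pole and
  Res(f, z₀) = P(z₀)/Q'(z₀).

Q'(z) = 2*z + 3, so Q'(1) = 5.
P(1) = 1.

Res(f, 1) = (1)/(5) = 1/5

Final answer: 1/5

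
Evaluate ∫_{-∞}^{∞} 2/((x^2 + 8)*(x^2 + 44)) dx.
Let f(z) = 2/((z^2 + 8)*(z^2 + 44)). The denominator has no real zeros and deg Q - deg P = 4 ≥ 2, so the integral of f over the upper semicircle |z| = R tends to 0 as R → ∞. Closing the contour in the upper half-plane,
  ∫_{-∞}^{∞} f(x) dx = 2πi · Σ Res(f, z_k)  over the poles with Im z_k > 0.

Zeros of the denominator: z^2 + 8 = 0 gives z = ±2*sqrt(2)*I; z^2 + 44 = 0 gives z = ±2*sqrt(11)*I.
Upper half-plane: z = 2*sqrt(11)*I, z = 2*sqrt(2)*I (simple).

Each pole is a simple zero of Q(z) = z^4 + 52*z^2 + 352, so Res(f, z₀) = P(z₀)/Q'(z₀) with P(z) = 2, Q'(z) = 4*z^3 + 104*z:
  Res(f, 2*sqrt(11)*I) = (2)/(-144*sqrt(11)*I) = sqrt(11)*I/792
  Res(f, 2*sqrt(2)*I) = (2)/(144*sqrt(2)*I) = -sqrt(2)*I/144

Sum of residues: I*(-sqrt(2)/144 + sqrt(11)/792)
∫_{-∞}^{∞} f(x) dx = 2πi · (I*(-sqrt(2)/144 + sqrt(11)/792)) = pi*(-2*sqrt(11) + 11*sqrt(2))/792

Final answer: pi*(-2*sqrt(11) + 11*sqrt(2))/792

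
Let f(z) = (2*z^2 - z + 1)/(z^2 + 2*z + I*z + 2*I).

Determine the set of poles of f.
The singularities of f are the zeros of the denominator. Factoring,
  z^2 + 2*z + I*z + 2*I = (z + I)*(z + 2)
so the candidates are z = -I, z = -2.

Check the numerator P(z) = 2*z^2 - z + 1 at each one:
  P(-I) = -1 + I ≠ 0, so z = -I is a (simple) pole.
  P(-2) = 11 ≠ 0, so z = -2 is a (simple) pole.

Poles of f: {-2, -I}

Final answer: {-2, -I}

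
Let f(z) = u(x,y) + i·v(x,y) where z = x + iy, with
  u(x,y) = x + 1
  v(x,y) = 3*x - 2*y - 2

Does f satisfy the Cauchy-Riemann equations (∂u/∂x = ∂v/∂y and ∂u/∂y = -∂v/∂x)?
∂u/∂x = 1
∂v/∂y = -2
∂u/∂y = 0
∂v/∂x = 3
∂u/∂x ≠ ∂v/∂y and ∂u/∂y ≠ -∂v/∂x; the Cauchy-Riemann equations are not satisfied, so f is not analytic.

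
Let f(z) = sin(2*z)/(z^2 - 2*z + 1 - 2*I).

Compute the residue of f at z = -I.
Write f(z) = P(z)/Q(z) with P(z) = sin(2*z) and Q(z) = z^2 - 2*z + 1 - 2*I.
The denominator factors as Q(z) = (z - 2 - I)*(z + I), so z = -I is a simple zero of Q and P is analytic there; z = -I is therefore a simple pole and
  Res(f, z₀) = P(z₀)/Q'(z₀).

Q'(z) = 2*z - 2, so Q'(-I) = -2 - 2*I.
P(-I) = -I*sinh(2).

Res(f, -I) = (-I*sinh(2))/(-2 - 2*I) = (1/4 + I/4)*sinh(2)

Final answer: (1/4 + I/4)*sinh(2)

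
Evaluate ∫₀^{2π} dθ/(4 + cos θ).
Let J = ∫₀^{2π} dθ/(4 + cos θ).
Put z = e^{iθ}: then cos θ = (z + 1/z)/2, dθ = dz/(iz), and z runs once counterclockwise around |z| = 1:
  J = ∮_{|z|=1} 1/(4 + (z + 1/z)/2) · dz/(iz) = (2/i) ∮_{|z|=1} dz/(z^2 + 8*z + 1).
The roots of z^2 + 8*z + 1 are z = (-4 ± sqrt(4^2 - 1^2)), with sqrt(15) = sqrt(15); their product is 1, so only z₊ = -4 + sqrt(15) lies inside the unit circle (z₋ = -4 - sqrt(15) lies outside).
z₊ is a simple zero of q(z) = z^2 + 8*z + 1, so Res(1/q, z₊) = 1/q'(z₊) with q'(z) = 2*z + 8; and q'(z₊) = (z₊ - z₋) = 2*sqrt(15).
Therefore J = (2/i) · 2πi · 1/(2*sqrt(15)) = 2*pi/(sqrt(15)) = 2*sqrt(15)*pi/15

Final answer: 2*sqrt(15)*pi/15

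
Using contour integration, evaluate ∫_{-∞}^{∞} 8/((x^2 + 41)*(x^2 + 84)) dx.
Let f(z) = 8/((z^2 + 41)*(z^2 + 84)). The denominator has no real zeros and deg Q - deg P = 4 ≥ 2, so the integral of f over the upper semicircle |z| = R tends to 0 as R → ∞. Closing the contour in the upper half-plane,
  ∫_{-∞}^{∞} f(x) dx = 2πi · Σ Res(f, z_k)  over the poles with Im z_k > 0.

Zeros of the denominator: z^2 + 41 = 0 gives z = ±sqrt(41)*I; z^2 + 84 = 0 gives z = ±2*sqrt(21)*I.
Upper half-plane: z = 2*sqrt(21)*I, z = sqrt(41)*I (simple).

Each pole is a simple zero of Q(z) = z^4 + 125*z^2 + 3444, so Res(f, z₀) = P(z₀)/Q'(z₀) with P(z) = 8, Q'(z) = 4*z^3 + 250*z:
  Res(f, 2*sqrt(21)*I) = (8)/(-172*sqrt(21)*I) = 2*sqrt(21)*I/903
  Res(f, sqrt(41)*I) = (8)/(86*sqrt(41)*I) = -4*sqrt(41)*I/1763

Sum of residues: 2*I*(-42*sqrt(41) + 41*sqrt(21))/37023
∫_{-∞}^{∞} f(x) dx = 2πi · (2*I*(-42*sqrt(41) + 41*sqrt(21))/37023) = 4*pi*(-41*sqrt(21) + 42*sqrt(41))/37023

Final answer: 4*pi*(-41*sqrt(21) + 42*sqrt(41))/37023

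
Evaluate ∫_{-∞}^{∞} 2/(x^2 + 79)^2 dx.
Let f(z) = 2/(z^2 + 79)^2. The denominator has no real zeros and deg Q - deg P = 4 ≥ 2, so the integral of f over the upper semicircle |z| = R tends to 0 as R → ∞. Closing the contour in the upper half-plane,
  ∫_{-∞}^{∞} f(x) dx = 2πi · Σ Res(f, z_k)  over the poles with Im z_k > 0.

Zeros of the denominator: z^2 + 79 = 0 gives z = ±sqrt(79)*I.
Upper half-plane: z = sqrt(79)*I (a pole of order 2).

Write f(z) = g(z)/(z - sqrt(79)*I)^2 with g(z) = 2/(z + sqrt(79)*I)^2. For a double pole, Res(f, z₀) = g'(z₀):
  g'(z) = -4/(z + sqrt(79)*I)^3
  Res(f, sqrt(79)*I) = g'(sqrt(79)*I) = -sqrt(79)*I/12482

∫_{-∞}^{∞} f(x) dx = 2πi · (-sqrt(79)*I/12482) = sqrt(79)*pi/6241

Final answer: sqrt(79)*pi/6241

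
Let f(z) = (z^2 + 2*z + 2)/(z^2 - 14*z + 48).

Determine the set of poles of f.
The singularities of f are the zeros of the denominator. Factoring,
  z^2 - 14*z + 48 = (z - 6)*(z - 8)
so the candidates are z = 6, z = 8.

Check the numerator P(z) = z^2 + 2*z + 2 at each one:
  P(6) = 50 ≠ 0, so z = 6 is a (simple) pole.
  P(8) = 82 ≠ 0, so z = 8 is a (simple) pole.

Poles of f: {6, 8}

Final answer: {6, 8}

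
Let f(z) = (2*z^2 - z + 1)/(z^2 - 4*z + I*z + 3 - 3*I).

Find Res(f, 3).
Write f(z) = P(z)/Q(z) with P(z) = 2*z^2 - z + 1 and Q(z) = z^2 - 4*z + I*z + 3 - 3*I.
The denominator factors as Q(z) = (z - 1 + I)*(z - 3), so z = 3 is a simple zero of Q and P is analytic there; z = 3 is therefore a simple pole and
  Res(f, z₀) = P(z₀)/Q'(z₀).

Q'(z) = 2*z - 4 + I, so Q'(3) = 2 + I.
P(3) = 16.

Res(f, 3) = (16)/(2 + I) = 32/5 - 16*I/5

Final answer: 32/5 - 16*I/5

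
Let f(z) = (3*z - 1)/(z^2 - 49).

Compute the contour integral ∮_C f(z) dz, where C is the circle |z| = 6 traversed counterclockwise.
By the residue theorem, ∮_C f(z) dz = 2πi · (sum of the residues of f at the poles inside |z| = 6).

The denominator factors as (z + 7)*(z - 7), so the singularities of f are simple poles at z = -7, z = 7.
  |-7|² = 49 > 36 = 6², so this pole is outside the contour.
  |7|² = 49 > 36 = 6², so this pole is outside the contour.

No pole lies inside the contour, so f is analytic on and inside C and the integral is 0 (Cauchy's theorem).

Final answer: 0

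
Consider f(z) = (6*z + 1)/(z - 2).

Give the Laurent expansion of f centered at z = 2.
Put w = z - (2), i.e. z = w + 2. The denominator is w, so it suffices to rewrite the numerator in powers of w.

P(z) = 6*z + 1
P(w + 2) = 13 + 6*w

Dividing each term by w:
  f = 13/w + 6

Substituting back w = z - 2:
  f(z) = 13/(z - 2) + 6

The series is finite because the numerator is a polynomial; the negative powers form the principal part, and the coefficient of 1/(z - 2) gives Res(f, 2) = 13.

Final answer: 13/(z - 2) + 6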